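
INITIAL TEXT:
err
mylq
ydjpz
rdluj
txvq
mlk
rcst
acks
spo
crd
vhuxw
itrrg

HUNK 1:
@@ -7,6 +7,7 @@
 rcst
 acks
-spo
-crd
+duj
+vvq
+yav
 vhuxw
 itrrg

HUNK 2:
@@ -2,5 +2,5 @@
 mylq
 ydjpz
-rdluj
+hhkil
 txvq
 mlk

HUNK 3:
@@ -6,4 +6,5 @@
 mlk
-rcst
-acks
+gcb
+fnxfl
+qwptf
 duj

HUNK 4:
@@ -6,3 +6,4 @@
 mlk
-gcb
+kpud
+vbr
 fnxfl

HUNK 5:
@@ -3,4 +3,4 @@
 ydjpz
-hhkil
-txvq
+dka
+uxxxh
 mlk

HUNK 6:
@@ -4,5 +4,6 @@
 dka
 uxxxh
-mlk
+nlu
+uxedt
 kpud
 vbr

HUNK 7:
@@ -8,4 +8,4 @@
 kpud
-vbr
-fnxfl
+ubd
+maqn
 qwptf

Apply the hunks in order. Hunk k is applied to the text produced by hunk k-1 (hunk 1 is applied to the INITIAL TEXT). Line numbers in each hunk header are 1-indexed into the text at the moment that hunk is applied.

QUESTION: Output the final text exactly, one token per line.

Answer: err
mylq
ydjpz
dka
uxxxh
nlu
uxedt
kpud
ubd
maqn
qwptf
duj
vvq
yav
vhuxw
itrrg

Derivation:
Hunk 1: at line 7 remove [spo,crd] add [duj,vvq,yav] -> 13 lines: err mylq ydjpz rdluj txvq mlk rcst acks duj vvq yav vhuxw itrrg
Hunk 2: at line 2 remove [rdluj] add [hhkil] -> 13 lines: err mylq ydjpz hhkil txvq mlk rcst acks duj vvq yav vhuxw itrrg
Hunk 3: at line 6 remove [rcst,acks] add [gcb,fnxfl,qwptf] -> 14 lines: err mylq ydjpz hhkil txvq mlk gcb fnxfl qwptf duj vvq yav vhuxw itrrg
Hunk 4: at line 6 remove [gcb] add [kpud,vbr] -> 15 lines: err mylq ydjpz hhkil txvq mlk kpud vbr fnxfl qwptf duj vvq yav vhuxw itrrg
Hunk 5: at line 3 remove [hhkil,txvq] add [dka,uxxxh] -> 15 lines: err mylq ydjpz dka uxxxh mlk kpud vbr fnxfl qwptf duj vvq yav vhuxw itrrg
Hunk 6: at line 4 remove [mlk] add [nlu,uxedt] -> 16 lines: err mylq ydjpz dka uxxxh nlu uxedt kpud vbr fnxfl qwptf duj vvq yav vhuxw itrrg
Hunk 7: at line 8 remove [vbr,fnxfl] add [ubd,maqn] -> 16 lines: err mylq ydjpz dka uxxxh nlu uxedt kpud ubd maqn qwptf duj vvq yav vhuxw itrrg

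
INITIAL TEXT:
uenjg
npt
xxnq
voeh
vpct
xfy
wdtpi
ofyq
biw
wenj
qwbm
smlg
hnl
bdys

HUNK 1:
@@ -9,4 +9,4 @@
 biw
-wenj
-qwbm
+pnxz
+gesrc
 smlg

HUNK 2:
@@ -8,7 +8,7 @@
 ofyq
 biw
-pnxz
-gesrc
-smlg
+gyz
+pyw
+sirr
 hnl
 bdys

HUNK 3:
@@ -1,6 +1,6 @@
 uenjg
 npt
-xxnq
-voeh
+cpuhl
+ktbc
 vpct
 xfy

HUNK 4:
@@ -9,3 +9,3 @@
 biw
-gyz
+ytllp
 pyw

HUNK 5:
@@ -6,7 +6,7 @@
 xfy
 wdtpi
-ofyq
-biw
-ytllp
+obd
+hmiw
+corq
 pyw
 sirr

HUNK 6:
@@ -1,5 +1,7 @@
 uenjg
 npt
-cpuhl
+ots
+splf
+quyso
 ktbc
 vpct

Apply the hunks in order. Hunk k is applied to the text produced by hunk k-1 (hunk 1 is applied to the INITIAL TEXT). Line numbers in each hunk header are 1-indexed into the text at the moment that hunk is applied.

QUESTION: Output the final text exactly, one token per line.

Answer: uenjg
npt
ots
splf
quyso
ktbc
vpct
xfy
wdtpi
obd
hmiw
corq
pyw
sirr
hnl
bdys

Derivation:
Hunk 1: at line 9 remove [wenj,qwbm] add [pnxz,gesrc] -> 14 lines: uenjg npt xxnq voeh vpct xfy wdtpi ofyq biw pnxz gesrc smlg hnl bdys
Hunk 2: at line 8 remove [pnxz,gesrc,smlg] add [gyz,pyw,sirr] -> 14 lines: uenjg npt xxnq voeh vpct xfy wdtpi ofyq biw gyz pyw sirr hnl bdys
Hunk 3: at line 1 remove [xxnq,voeh] add [cpuhl,ktbc] -> 14 lines: uenjg npt cpuhl ktbc vpct xfy wdtpi ofyq biw gyz pyw sirr hnl bdys
Hunk 4: at line 9 remove [gyz] add [ytllp] -> 14 lines: uenjg npt cpuhl ktbc vpct xfy wdtpi ofyq biw ytllp pyw sirr hnl bdys
Hunk 5: at line 6 remove [ofyq,biw,ytllp] add [obd,hmiw,corq] -> 14 lines: uenjg npt cpuhl ktbc vpct xfy wdtpi obd hmiw corq pyw sirr hnl bdys
Hunk 6: at line 1 remove [cpuhl] add [ots,splf,quyso] -> 16 lines: uenjg npt ots splf quyso ktbc vpct xfy wdtpi obd hmiw corq pyw sirr hnl bdys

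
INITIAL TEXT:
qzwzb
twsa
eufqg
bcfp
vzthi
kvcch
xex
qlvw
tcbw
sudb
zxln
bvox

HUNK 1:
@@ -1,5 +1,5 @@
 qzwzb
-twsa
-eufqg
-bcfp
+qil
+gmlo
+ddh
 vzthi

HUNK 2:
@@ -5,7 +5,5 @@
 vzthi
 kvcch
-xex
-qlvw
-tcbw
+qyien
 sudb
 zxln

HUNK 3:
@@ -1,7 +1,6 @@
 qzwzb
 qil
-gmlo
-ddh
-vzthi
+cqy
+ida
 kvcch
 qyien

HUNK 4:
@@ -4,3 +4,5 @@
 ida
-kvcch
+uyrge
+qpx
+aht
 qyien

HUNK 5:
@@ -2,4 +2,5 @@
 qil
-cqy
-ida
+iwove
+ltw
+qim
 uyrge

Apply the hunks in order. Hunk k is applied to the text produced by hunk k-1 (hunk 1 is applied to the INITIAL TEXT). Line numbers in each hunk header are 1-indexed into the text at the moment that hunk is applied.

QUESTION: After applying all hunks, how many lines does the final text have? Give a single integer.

Answer: 12

Derivation:
Hunk 1: at line 1 remove [twsa,eufqg,bcfp] add [qil,gmlo,ddh] -> 12 lines: qzwzb qil gmlo ddh vzthi kvcch xex qlvw tcbw sudb zxln bvox
Hunk 2: at line 5 remove [xex,qlvw,tcbw] add [qyien] -> 10 lines: qzwzb qil gmlo ddh vzthi kvcch qyien sudb zxln bvox
Hunk 3: at line 1 remove [gmlo,ddh,vzthi] add [cqy,ida] -> 9 lines: qzwzb qil cqy ida kvcch qyien sudb zxln bvox
Hunk 4: at line 4 remove [kvcch] add [uyrge,qpx,aht] -> 11 lines: qzwzb qil cqy ida uyrge qpx aht qyien sudb zxln bvox
Hunk 5: at line 2 remove [cqy,ida] add [iwove,ltw,qim] -> 12 lines: qzwzb qil iwove ltw qim uyrge qpx aht qyien sudb zxln bvox
Final line count: 12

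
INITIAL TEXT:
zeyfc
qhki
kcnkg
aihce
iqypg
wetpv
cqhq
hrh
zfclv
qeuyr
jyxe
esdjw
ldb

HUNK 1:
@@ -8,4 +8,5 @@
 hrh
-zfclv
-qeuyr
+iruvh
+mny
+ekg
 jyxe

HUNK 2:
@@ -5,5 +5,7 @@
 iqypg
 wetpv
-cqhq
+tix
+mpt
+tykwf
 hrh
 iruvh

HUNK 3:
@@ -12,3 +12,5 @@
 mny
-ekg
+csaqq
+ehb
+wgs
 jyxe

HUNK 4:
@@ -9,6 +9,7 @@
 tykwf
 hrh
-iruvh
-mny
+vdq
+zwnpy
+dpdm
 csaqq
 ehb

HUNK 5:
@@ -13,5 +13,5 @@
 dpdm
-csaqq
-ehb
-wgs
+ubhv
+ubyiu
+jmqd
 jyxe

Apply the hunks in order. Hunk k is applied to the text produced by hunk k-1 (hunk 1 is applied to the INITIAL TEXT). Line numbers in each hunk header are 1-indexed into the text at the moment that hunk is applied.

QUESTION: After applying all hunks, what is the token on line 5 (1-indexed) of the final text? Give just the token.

Hunk 1: at line 8 remove [zfclv,qeuyr] add [iruvh,mny,ekg] -> 14 lines: zeyfc qhki kcnkg aihce iqypg wetpv cqhq hrh iruvh mny ekg jyxe esdjw ldb
Hunk 2: at line 5 remove [cqhq] add [tix,mpt,tykwf] -> 16 lines: zeyfc qhki kcnkg aihce iqypg wetpv tix mpt tykwf hrh iruvh mny ekg jyxe esdjw ldb
Hunk 3: at line 12 remove [ekg] add [csaqq,ehb,wgs] -> 18 lines: zeyfc qhki kcnkg aihce iqypg wetpv tix mpt tykwf hrh iruvh mny csaqq ehb wgs jyxe esdjw ldb
Hunk 4: at line 9 remove [iruvh,mny] add [vdq,zwnpy,dpdm] -> 19 lines: zeyfc qhki kcnkg aihce iqypg wetpv tix mpt tykwf hrh vdq zwnpy dpdm csaqq ehb wgs jyxe esdjw ldb
Hunk 5: at line 13 remove [csaqq,ehb,wgs] add [ubhv,ubyiu,jmqd] -> 19 lines: zeyfc qhki kcnkg aihce iqypg wetpv tix mpt tykwf hrh vdq zwnpy dpdm ubhv ubyiu jmqd jyxe esdjw ldb
Final line 5: iqypg

Answer: iqypg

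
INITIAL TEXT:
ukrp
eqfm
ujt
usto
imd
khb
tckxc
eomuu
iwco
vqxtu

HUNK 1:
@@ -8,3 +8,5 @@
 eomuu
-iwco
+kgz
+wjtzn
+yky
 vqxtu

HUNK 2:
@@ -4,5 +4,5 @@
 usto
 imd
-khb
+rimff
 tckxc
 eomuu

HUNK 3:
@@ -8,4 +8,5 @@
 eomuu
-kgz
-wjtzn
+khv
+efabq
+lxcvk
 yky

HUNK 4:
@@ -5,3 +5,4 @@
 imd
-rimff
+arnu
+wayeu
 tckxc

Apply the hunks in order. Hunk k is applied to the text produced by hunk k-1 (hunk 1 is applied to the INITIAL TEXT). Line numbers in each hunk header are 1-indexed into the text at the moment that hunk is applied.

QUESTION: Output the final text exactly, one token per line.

Hunk 1: at line 8 remove [iwco] add [kgz,wjtzn,yky] -> 12 lines: ukrp eqfm ujt usto imd khb tckxc eomuu kgz wjtzn yky vqxtu
Hunk 2: at line 4 remove [khb] add [rimff] -> 12 lines: ukrp eqfm ujt usto imd rimff tckxc eomuu kgz wjtzn yky vqxtu
Hunk 3: at line 8 remove [kgz,wjtzn] add [khv,efabq,lxcvk] -> 13 lines: ukrp eqfm ujt usto imd rimff tckxc eomuu khv efabq lxcvk yky vqxtu
Hunk 4: at line 5 remove [rimff] add [arnu,wayeu] -> 14 lines: ukrp eqfm ujt usto imd arnu wayeu tckxc eomuu khv efabq lxcvk yky vqxtu

Answer: ukrp
eqfm
ujt
usto
imd
arnu
wayeu
tckxc
eomuu
khv
efabq
lxcvk
yky
vqxtu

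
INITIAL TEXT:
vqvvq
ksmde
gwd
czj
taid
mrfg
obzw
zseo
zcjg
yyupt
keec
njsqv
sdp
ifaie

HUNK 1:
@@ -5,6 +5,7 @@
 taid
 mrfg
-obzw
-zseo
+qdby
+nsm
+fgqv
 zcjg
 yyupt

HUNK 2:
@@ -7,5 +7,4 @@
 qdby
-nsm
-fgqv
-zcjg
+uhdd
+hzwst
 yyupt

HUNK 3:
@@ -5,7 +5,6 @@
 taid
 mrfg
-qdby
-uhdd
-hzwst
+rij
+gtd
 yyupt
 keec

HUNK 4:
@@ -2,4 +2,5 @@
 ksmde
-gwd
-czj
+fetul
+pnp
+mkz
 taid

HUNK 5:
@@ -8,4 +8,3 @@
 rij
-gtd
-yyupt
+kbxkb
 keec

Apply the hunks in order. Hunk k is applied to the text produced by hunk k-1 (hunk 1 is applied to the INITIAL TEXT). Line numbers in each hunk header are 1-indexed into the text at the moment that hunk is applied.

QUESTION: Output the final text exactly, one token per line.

Hunk 1: at line 5 remove [obzw,zseo] add [qdby,nsm,fgqv] -> 15 lines: vqvvq ksmde gwd czj taid mrfg qdby nsm fgqv zcjg yyupt keec njsqv sdp ifaie
Hunk 2: at line 7 remove [nsm,fgqv,zcjg] add [uhdd,hzwst] -> 14 lines: vqvvq ksmde gwd czj taid mrfg qdby uhdd hzwst yyupt keec njsqv sdp ifaie
Hunk 3: at line 5 remove [qdby,uhdd,hzwst] add [rij,gtd] -> 13 lines: vqvvq ksmde gwd czj taid mrfg rij gtd yyupt keec njsqv sdp ifaie
Hunk 4: at line 2 remove [gwd,czj] add [fetul,pnp,mkz] -> 14 lines: vqvvq ksmde fetul pnp mkz taid mrfg rij gtd yyupt keec njsqv sdp ifaie
Hunk 5: at line 8 remove [gtd,yyupt] add [kbxkb] -> 13 lines: vqvvq ksmde fetul pnp mkz taid mrfg rij kbxkb keec njsqv sdp ifaie

Answer: vqvvq
ksmde
fetul
pnp
mkz
taid
mrfg
rij
kbxkb
keec
njsqv
sdp
ifaie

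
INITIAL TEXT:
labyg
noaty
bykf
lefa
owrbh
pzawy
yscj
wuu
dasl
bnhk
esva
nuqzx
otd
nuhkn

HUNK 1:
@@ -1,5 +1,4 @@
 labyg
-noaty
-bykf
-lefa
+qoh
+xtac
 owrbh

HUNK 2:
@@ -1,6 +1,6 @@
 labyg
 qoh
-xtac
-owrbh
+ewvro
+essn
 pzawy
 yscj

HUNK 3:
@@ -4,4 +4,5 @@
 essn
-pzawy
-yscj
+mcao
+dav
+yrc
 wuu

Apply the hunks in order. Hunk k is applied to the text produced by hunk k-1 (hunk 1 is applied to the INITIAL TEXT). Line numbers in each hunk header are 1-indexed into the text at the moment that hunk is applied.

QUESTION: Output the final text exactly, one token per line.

Answer: labyg
qoh
ewvro
essn
mcao
dav
yrc
wuu
dasl
bnhk
esva
nuqzx
otd
nuhkn

Derivation:
Hunk 1: at line 1 remove [noaty,bykf,lefa] add [qoh,xtac] -> 13 lines: labyg qoh xtac owrbh pzawy yscj wuu dasl bnhk esva nuqzx otd nuhkn
Hunk 2: at line 1 remove [xtac,owrbh] add [ewvro,essn] -> 13 lines: labyg qoh ewvro essn pzawy yscj wuu dasl bnhk esva nuqzx otd nuhkn
Hunk 3: at line 4 remove [pzawy,yscj] add [mcao,dav,yrc] -> 14 lines: labyg qoh ewvro essn mcao dav yrc wuu dasl bnhk esva nuqzx otd nuhkn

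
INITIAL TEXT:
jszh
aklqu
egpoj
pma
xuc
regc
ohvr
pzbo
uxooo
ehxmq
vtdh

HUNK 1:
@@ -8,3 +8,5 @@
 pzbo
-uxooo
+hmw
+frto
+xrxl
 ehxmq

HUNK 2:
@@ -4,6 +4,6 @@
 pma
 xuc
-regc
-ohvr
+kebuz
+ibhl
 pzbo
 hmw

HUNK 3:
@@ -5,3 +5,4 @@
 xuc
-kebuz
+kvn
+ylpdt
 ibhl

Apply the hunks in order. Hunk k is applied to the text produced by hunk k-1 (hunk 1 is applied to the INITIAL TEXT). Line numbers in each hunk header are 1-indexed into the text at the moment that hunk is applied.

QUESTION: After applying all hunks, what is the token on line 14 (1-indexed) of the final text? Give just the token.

Hunk 1: at line 8 remove [uxooo] add [hmw,frto,xrxl] -> 13 lines: jszh aklqu egpoj pma xuc regc ohvr pzbo hmw frto xrxl ehxmq vtdh
Hunk 2: at line 4 remove [regc,ohvr] add [kebuz,ibhl] -> 13 lines: jszh aklqu egpoj pma xuc kebuz ibhl pzbo hmw frto xrxl ehxmq vtdh
Hunk 3: at line 5 remove [kebuz] add [kvn,ylpdt] -> 14 lines: jszh aklqu egpoj pma xuc kvn ylpdt ibhl pzbo hmw frto xrxl ehxmq vtdh
Final line 14: vtdh

Answer: vtdh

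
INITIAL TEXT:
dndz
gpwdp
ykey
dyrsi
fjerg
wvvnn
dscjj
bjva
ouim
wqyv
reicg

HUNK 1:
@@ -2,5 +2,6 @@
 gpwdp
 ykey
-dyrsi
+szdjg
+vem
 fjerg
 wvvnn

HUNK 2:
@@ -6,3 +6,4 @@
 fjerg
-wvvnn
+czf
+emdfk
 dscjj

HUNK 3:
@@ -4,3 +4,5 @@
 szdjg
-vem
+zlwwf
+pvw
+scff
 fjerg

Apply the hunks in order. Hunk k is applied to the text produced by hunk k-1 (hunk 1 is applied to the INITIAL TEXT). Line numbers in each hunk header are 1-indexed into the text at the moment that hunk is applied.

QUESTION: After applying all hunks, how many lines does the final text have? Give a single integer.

Hunk 1: at line 2 remove [dyrsi] add [szdjg,vem] -> 12 lines: dndz gpwdp ykey szdjg vem fjerg wvvnn dscjj bjva ouim wqyv reicg
Hunk 2: at line 6 remove [wvvnn] add [czf,emdfk] -> 13 lines: dndz gpwdp ykey szdjg vem fjerg czf emdfk dscjj bjva ouim wqyv reicg
Hunk 3: at line 4 remove [vem] add [zlwwf,pvw,scff] -> 15 lines: dndz gpwdp ykey szdjg zlwwf pvw scff fjerg czf emdfk dscjj bjva ouim wqyv reicg
Final line count: 15

Answer: 15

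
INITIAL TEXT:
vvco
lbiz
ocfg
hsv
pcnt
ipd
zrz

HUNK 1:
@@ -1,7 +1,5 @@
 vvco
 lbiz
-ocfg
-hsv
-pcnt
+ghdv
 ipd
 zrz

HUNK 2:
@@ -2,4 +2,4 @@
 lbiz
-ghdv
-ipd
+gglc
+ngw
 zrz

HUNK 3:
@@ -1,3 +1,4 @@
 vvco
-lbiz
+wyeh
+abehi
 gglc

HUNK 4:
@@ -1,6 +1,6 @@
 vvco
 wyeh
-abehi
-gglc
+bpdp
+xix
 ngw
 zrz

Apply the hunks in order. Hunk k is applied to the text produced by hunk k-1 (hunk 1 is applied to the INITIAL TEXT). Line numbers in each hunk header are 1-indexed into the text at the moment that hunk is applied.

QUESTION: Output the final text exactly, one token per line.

Answer: vvco
wyeh
bpdp
xix
ngw
zrz

Derivation:
Hunk 1: at line 1 remove [ocfg,hsv,pcnt] add [ghdv] -> 5 lines: vvco lbiz ghdv ipd zrz
Hunk 2: at line 2 remove [ghdv,ipd] add [gglc,ngw] -> 5 lines: vvco lbiz gglc ngw zrz
Hunk 3: at line 1 remove [lbiz] add [wyeh,abehi] -> 6 lines: vvco wyeh abehi gglc ngw zrz
Hunk 4: at line 1 remove [abehi,gglc] add [bpdp,xix] -> 6 lines: vvco wyeh bpdp xix ngw zrz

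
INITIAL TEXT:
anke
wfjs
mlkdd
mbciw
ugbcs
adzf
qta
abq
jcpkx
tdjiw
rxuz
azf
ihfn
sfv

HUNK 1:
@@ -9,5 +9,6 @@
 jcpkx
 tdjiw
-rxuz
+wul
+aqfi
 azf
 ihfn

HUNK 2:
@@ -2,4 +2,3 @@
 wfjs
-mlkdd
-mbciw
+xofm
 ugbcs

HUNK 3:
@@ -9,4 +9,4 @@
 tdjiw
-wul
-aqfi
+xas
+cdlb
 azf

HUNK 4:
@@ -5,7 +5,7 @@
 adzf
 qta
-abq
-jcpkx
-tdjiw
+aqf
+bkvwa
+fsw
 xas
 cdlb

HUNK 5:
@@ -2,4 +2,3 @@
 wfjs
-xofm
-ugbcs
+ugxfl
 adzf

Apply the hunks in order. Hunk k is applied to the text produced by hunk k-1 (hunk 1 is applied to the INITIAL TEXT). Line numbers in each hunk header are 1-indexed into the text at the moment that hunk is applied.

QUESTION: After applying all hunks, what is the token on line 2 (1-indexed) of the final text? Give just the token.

Answer: wfjs

Derivation:
Hunk 1: at line 9 remove [rxuz] add [wul,aqfi] -> 15 lines: anke wfjs mlkdd mbciw ugbcs adzf qta abq jcpkx tdjiw wul aqfi azf ihfn sfv
Hunk 2: at line 2 remove [mlkdd,mbciw] add [xofm] -> 14 lines: anke wfjs xofm ugbcs adzf qta abq jcpkx tdjiw wul aqfi azf ihfn sfv
Hunk 3: at line 9 remove [wul,aqfi] add [xas,cdlb] -> 14 lines: anke wfjs xofm ugbcs adzf qta abq jcpkx tdjiw xas cdlb azf ihfn sfv
Hunk 4: at line 5 remove [abq,jcpkx,tdjiw] add [aqf,bkvwa,fsw] -> 14 lines: anke wfjs xofm ugbcs adzf qta aqf bkvwa fsw xas cdlb azf ihfn sfv
Hunk 5: at line 2 remove [xofm,ugbcs] add [ugxfl] -> 13 lines: anke wfjs ugxfl adzf qta aqf bkvwa fsw xas cdlb azf ihfn sfv
Final line 2: wfjs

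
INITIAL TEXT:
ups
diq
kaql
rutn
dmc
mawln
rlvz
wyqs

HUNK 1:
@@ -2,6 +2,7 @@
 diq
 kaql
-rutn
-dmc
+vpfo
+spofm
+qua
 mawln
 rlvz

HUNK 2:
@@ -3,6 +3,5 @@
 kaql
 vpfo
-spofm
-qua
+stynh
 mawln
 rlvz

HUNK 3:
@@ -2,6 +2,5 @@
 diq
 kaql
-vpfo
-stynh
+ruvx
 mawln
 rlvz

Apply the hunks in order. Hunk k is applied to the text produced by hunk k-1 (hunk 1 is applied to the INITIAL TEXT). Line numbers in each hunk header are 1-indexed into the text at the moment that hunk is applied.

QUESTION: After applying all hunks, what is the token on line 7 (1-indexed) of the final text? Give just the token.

Answer: wyqs

Derivation:
Hunk 1: at line 2 remove [rutn,dmc] add [vpfo,spofm,qua] -> 9 lines: ups diq kaql vpfo spofm qua mawln rlvz wyqs
Hunk 2: at line 3 remove [spofm,qua] add [stynh] -> 8 lines: ups diq kaql vpfo stynh mawln rlvz wyqs
Hunk 3: at line 2 remove [vpfo,stynh] add [ruvx] -> 7 lines: ups diq kaql ruvx mawln rlvz wyqs
Final line 7: wyqs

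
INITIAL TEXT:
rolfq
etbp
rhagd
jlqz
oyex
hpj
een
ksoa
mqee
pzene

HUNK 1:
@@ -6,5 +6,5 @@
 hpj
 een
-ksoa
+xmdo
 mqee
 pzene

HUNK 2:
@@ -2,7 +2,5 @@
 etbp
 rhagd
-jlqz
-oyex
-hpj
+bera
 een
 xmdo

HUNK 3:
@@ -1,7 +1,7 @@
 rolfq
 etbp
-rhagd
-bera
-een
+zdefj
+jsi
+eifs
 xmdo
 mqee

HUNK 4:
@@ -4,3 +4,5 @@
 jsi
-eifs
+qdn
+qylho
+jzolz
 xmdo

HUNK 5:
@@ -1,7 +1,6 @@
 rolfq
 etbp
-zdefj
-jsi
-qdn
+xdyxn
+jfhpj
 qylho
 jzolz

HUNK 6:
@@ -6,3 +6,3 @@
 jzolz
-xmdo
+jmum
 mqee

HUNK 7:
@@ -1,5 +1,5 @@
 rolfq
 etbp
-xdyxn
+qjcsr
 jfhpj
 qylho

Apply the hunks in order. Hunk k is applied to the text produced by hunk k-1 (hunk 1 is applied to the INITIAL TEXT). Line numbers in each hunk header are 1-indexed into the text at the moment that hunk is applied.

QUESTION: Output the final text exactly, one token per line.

Hunk 1: at line 6 remove [ksoa] add [xmdo] -> 10 lines: rolfq etbp rhagd jlqz oyex hpj een xmdo mqee pzene
Hunk 2: at line 2 remove [jlqz,oyex,hpj] add [bera] -> 8 lines: rolfq etbp rhagd bera een xmdo mqee pzene
Hunk 3: at line 1 remove [rhagd,bera,een] add [zdefj,jsi,eifs] -> 8 lines: rolfq etbp zdefj jsi eifs xmdo mqee pzene
Hunk 4: at line 4 remove [eifs] add [qdn,qylho,jzolz] -> 10 lines: rolfq etbp zdefj jsi qdn qylho jzolz xmdo mqee pzene
Hunk 5: at line 1 remove [zdefj,jsi,qdn] add [xdyxn,jfhpj] -> 9 lines: rolfq etbp xdyxn jfhpj qylho jzolz xmdo mqee pzene
Hunk 6: at line 6 remove [xmdo] add [jmum] -> 9 lines: rolfq etbp xdyxn jfhpj qylho jzolz jmum mqee pzene
Hunk 7: at line 1 remove [xdyxn] add [qjcsr] -> 9 lines: rolfq etbp qjcsr jfhpj qylho jzolz jmum mqee pzene

Answer: rolfq
etbp
qjcsr
jfhpj
qylho
jzolz
jmum
mqee
pzene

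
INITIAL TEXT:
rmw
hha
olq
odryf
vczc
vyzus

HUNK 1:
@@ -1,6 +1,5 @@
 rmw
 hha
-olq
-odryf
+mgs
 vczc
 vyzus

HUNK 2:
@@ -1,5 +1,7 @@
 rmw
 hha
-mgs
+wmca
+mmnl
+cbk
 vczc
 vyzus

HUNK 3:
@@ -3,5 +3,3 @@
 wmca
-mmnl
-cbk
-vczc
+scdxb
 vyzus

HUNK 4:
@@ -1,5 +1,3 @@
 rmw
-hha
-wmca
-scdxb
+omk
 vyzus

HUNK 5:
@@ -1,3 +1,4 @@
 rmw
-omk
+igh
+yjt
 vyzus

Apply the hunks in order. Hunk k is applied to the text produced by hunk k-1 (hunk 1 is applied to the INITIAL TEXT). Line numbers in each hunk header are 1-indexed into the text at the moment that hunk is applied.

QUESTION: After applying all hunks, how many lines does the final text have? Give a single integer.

Answer: 4

Derivation:
Hunk 1: at line 1 remove [olq,odryf] add [mgs] -> 5 lines: rmw hha mgs vczc vyzus
Hunk 2: at line 1 remove [mgs] add [wmca,mmnl,cbk] -> 7 lines: rmw hha wmca mmnl cbk vczc vyzus
Hunk 3: at line 3 remove [mmnl,cbk,vczc] add [scdxb] -> 5 lines: rmw hha wmca scdxb vyzus
Hunk 4: at line 1 remove [hha,wmca,scdxb] add [omk] -> 3 lines: rmw omk vyzus
Hunk 5: at line 1 remove [omk] add [igh,yjt] -> 4 lines: rmw igh yjt vyzus
Final line count: 4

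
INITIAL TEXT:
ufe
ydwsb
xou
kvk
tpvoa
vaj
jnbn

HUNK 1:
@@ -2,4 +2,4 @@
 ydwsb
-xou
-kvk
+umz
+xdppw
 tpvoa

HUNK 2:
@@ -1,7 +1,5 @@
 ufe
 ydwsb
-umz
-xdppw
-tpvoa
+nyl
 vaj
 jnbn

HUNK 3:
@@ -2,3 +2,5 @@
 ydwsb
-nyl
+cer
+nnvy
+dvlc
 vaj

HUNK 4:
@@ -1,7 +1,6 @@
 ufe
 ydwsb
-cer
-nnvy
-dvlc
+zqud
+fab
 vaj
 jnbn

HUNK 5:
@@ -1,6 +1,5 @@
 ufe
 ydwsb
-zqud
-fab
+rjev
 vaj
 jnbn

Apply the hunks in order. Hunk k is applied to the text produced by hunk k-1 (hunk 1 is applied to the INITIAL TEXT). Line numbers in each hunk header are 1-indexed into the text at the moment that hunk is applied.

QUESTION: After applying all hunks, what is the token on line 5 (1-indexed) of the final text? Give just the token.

Hunk 1: at line 2 remove [xou,kvk] add [umz,xdppw] -> 7 lines: ufe ydwsb umz xdppw tpvoa vaj jnbn
Hunk 2: at line 1 remove [umz,xdppw,tpvoa] add [nyl] -> 5 lines: ufe ydwsb nyl vaj jnbn
Hunk 3: at line 2 remove [nyl] add [cer,nnvy,dvlc] -> 7 lines: ufe ydwsb cer nnvy dvlc vaj jnbn
Hunk 4: at line 1 remove [cer,nnvy,dvlc] add [zqud,fab] -> 6 lines: ufe ydwsb zqud fab vaj jnbn
Hunk 5: at line 1 remove [zqud,fab] add [rjev] -> 5 lines: ufe ydwsb rjev vaj jnbn
Final line 5: jnbn

Answer: jnbn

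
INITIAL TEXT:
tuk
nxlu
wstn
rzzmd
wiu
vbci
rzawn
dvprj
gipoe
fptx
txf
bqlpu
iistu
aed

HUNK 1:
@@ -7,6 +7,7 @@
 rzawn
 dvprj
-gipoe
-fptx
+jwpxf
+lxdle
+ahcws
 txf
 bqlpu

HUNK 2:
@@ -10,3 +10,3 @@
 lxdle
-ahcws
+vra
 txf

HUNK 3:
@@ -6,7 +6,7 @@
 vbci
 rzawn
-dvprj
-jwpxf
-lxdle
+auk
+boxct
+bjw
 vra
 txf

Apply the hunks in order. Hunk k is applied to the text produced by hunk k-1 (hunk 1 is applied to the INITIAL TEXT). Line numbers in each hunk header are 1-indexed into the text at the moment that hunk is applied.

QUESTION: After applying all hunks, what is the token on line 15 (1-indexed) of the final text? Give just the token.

Answer: aed

Derivation:
Hunk 1: at line 7 remove [gipoe,fptx] add [jwpxf,lxdle,ahcws] -> 15 lines: tuk nxlu wstn rzzmd wiu vbci rzawn dvprj jwpxf lxdle ahcws txf bqlpu iistu aed
Hunk 2: at line 10 remove [ahcws] add [vra] -> 15 lines: tuk nxlu wstn rzzmd wiu vbci rzawn dvprj jwpxf lxdle vra txf bqlpu iistu aed
Hunk 3: at line 6 remove [dvprj,jwpxf,lxdle] add [auk,boxct,bjw] -> 15 lines: tuk nxlu wstn rzzmd wiu vbci rzawn auk boxct bjw vra txf bqlpu iistu aed
Final line 15: aed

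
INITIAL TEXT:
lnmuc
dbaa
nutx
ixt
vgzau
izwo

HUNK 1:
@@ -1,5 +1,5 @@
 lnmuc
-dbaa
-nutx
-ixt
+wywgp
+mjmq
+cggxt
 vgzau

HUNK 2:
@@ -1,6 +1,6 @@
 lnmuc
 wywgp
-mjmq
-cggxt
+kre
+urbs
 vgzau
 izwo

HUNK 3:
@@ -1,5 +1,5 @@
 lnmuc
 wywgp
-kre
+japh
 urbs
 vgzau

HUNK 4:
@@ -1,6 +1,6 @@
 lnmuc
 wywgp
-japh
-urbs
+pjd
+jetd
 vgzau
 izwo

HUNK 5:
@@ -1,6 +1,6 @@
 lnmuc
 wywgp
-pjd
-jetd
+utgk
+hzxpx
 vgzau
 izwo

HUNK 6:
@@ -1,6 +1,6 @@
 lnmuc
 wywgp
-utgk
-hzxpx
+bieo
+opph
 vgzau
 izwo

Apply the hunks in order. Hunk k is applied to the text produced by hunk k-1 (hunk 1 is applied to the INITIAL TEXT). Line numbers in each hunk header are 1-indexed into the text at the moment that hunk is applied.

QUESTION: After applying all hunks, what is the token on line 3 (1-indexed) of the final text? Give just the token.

Hunk 1: at line 1 remove [dbaa,nutx,ixt] add [wywgp,mjmq,cggxt] -> 6 lines: lnmuc wywgp mjmq cggxt vgzau izwo
Hunk 2: at line 1 remove [mjmq,cggxt] add [kre,urbs] -> 6 lines: lnmuc wywgp kre urbs vgzau izwo
Hunk 3: at line 1 remove [kre] add [japh] -> 6 lines: lnmuc wywgp japh urbs vgzau izwo
Hunk 4: at line 1 remove [japh,urbs] add [pjd,jetd] -> 6 lines: lnmuc wywgp pjd jetd vgzau izwo
Hunk 5: at line 1 remove [pjd,jetd] add [utgk,hzxpx] -> 6 lines: lnmuc wywgp utgk hzxpx vgzau izwo
Hunk 6: at line 1 remove [utgk,hzxpx] add [bieo,opph] -> 6 lines: lnmuc wywgp bieo opph vgzau izwo
Final line 3: bieo

Answer: bieo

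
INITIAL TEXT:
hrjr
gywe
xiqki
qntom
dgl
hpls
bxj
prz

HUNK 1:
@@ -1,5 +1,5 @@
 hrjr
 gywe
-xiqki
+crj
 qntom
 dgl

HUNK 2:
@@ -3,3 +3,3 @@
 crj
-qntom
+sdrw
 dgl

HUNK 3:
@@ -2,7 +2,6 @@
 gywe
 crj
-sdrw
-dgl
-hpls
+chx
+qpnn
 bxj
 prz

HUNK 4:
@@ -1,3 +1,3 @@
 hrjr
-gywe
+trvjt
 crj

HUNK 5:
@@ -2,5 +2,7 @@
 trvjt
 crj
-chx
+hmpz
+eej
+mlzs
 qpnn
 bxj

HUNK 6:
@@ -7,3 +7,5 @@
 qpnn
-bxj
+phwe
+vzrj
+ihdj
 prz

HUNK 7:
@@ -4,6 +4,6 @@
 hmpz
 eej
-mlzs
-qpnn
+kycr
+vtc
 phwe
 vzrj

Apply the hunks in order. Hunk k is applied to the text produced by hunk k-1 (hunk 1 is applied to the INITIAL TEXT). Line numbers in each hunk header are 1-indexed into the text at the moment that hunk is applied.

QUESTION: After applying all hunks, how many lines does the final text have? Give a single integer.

Answer: 11

Derivation:
Hunk 1: at line 1 remove [xiqki] add [crj] -> 8 lines: hrjr gywe crj qntom dgl hpls bxj prz
Hunk 2: at line 3 remove [qntom] add [sdrw] -> 8 lines: hrjr gywe crj sdrw dgl hpls bxj prz
Hunk 3: at line 2 remove [sdrw,dgl,hpls] add [chx,qpnn] -> 7 lines: hrjr gywe crj chx qpnn bxj prz
Hunk 4: at line 1 remove [gywe] add [trvjt] -> 7 lines: hrjr trvjt crj chx qpnn bxj prz
Hunk 5: at line 2 remove [chx] add [hmpz,eej,mlzs] -> 9 lines: hrjr trvjt crj hmpz eej mlzs qpnn bxj prz
Hunk 6: at line 7 remove [bxj] add [phwe,vzrj,ihdj] -> 11 lines: hrjr trvjt crj hmpz eej mlzs qpnn phwe vzrj ihdj prz
Hunk 7: at line 4 remove [mlzs,qpnn] add [kycr,vtc] -> 11 lines: hrjr trvjt crj hmpz eej kycr vtc phwe vzrj ihdj prz
Final line count: 11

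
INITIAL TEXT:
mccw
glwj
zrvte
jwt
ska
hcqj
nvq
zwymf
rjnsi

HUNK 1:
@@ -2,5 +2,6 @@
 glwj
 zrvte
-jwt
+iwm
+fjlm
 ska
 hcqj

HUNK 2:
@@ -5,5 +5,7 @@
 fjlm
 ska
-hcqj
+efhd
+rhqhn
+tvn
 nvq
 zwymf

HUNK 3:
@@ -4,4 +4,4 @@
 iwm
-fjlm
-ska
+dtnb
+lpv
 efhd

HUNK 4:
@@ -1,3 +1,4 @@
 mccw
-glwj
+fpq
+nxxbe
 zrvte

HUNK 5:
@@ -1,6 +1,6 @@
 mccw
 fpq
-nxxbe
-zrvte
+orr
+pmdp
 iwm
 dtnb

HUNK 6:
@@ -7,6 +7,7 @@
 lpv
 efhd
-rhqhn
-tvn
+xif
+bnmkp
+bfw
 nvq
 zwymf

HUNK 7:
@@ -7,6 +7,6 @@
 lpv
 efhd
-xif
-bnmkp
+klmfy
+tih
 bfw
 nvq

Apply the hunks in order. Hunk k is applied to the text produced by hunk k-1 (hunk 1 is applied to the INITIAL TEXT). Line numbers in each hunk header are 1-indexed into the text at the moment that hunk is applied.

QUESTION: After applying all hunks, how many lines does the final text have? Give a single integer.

Answer: 14

Derivation:
Hunk 1: at line 2 remove [jwt] add [iwm,fjlm] -> 10 lines: mccw glwj zrvte iwm fjlm ska hcqj nvq zwymf rjnsi
Hunk 2: at line 5 remove [hcqj] add [efhd,rhqhn,tvn] -> 12 lines: mccw glwj zrvte iwm fjlm ska efhd rhqhn tvn nvq zwymf rjnsi
Hunk 3: at line 4 remove [fjlm,ska] add [dtnb,lpv] -> 12 lines: mccw glwj zrvte iwm dtnb lpv efhd rhqhn tvn nvq zwymf rjnsi
Hunk 4: at line 1 remove [glwj] add [fpq,nxxbe] -> 13 lines: mccw fpq nxxbe zrvte iwm dtnb lpv efhd rhqhn tvn nvq zwymf rjnsi
Hunk 5: at line 1 remove [nxxbe,zrvte] add [orr,pmdp] -> 13 lines: mccw fpq orr pmdp iwm dtnb lpv efhd rhqhn tvn nvq zwymf rjnsi
Hunk 6: at line 7 remove [rhqhn,tvn] add [xif,bnmkp,bfw] -> 14 lines: mccw fpq orr pmdp iwm dtnb lpv efhd xif bnmkp bfw nvq zwymf rjnsi
Hunk 7: at line 7 remove [xif,bnmkp] add [klmfy,tih] -> 14 lines: mccw fpq orr pmdp iwm dtnb lpv efhd klmfy tih bfw nvq zwymf rjnsi
Final line count: 14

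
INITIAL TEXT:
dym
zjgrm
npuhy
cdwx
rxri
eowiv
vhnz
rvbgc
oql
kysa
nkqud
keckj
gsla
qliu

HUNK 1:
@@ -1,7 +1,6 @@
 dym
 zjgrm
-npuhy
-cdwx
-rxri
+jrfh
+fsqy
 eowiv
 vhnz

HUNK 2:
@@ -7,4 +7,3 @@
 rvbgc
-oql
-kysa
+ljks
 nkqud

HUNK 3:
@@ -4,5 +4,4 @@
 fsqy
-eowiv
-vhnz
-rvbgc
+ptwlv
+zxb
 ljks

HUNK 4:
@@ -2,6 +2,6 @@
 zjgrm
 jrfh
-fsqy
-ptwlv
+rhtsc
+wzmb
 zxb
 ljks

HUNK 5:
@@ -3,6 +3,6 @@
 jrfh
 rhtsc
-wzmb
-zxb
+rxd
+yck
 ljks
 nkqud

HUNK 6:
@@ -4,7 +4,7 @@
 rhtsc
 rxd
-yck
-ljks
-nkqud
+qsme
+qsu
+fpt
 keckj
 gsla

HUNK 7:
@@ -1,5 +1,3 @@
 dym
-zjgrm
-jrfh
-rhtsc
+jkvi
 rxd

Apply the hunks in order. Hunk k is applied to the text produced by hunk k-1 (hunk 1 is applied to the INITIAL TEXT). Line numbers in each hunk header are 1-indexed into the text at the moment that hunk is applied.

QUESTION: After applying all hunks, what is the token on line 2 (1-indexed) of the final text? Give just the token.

Hunk 1: at line 1 remove [npuhy,cdwx,rxri] add [jrfh,fsqy] -> 13 lines: dym zjgrm jrfh fsqy eowiv vhnz rvbgc oql kysa nkqud keckj gsla qliu
Hunk 2: at line 7 remove [oql,kysa] add [ljks] -> 12 lines: dym zjgrm jrfh fsqy eowiv vhnz rvbgc ljks nkqud keckj gsla qliu
Hunk 3: at line 4 remove [eowiv,vhnz,rvbgc] add [ptwlv,zxb] -> 11 lines: dym zjgrm jrfh fsqy ptwlv zxb ljks nkqud keckj gsla qliu
Hunk 4: at line 2 remove [fsqy,ptwlv] add [rhtsc,wzmb] -> 11 lines: dym zjgrm jrfh rhtsc wzmb zxb ljks nkqud keckj gsla qliu
Hunk 5: at line 3 remove [wzmb,zxb] add [rxd,yck] -> 11 lines: dym zjgrm jrfh rhtsc rxd yck ljks nkqud keckj gsla qliu
Hunk 6: at line 4 remove [yck,ljks,nkqud] add [qsme,qsu,fpt] -> 11 lines: dym zjgrm jrfh rhtsc rxd qsme qsu fpt keckj gsla qliu
Hunk 7: at line 1 remove [zjgrm,jrfh,rhtsc] add [jkvi] -> 9 lines: dym jkvi rxd qsme qsu fpt keckj gsla qliu
Final line 2: jkvi

Answer: jkvi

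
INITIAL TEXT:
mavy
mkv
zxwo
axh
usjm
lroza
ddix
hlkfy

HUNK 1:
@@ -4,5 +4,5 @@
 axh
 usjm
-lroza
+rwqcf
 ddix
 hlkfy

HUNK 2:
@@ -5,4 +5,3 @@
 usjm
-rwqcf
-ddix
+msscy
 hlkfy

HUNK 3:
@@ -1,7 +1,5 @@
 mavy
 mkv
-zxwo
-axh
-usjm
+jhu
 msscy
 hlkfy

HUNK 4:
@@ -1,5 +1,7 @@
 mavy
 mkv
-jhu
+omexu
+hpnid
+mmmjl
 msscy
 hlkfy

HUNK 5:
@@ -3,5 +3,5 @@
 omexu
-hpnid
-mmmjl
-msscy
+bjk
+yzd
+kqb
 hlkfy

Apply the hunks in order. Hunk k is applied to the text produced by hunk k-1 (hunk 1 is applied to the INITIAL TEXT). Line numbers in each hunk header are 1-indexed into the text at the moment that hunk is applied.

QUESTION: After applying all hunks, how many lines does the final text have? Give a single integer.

Answer: 7

Derivation:
Hunk 1: at line 4 remove [lroza] add [rwqcf] -> 8 lines: mavy mkv zxwo axh usjm rwqcf ddix hlkfy
Hunk 2: at line 5 remove [rwqcf,ddix] add [msscy] -> 7 lines: mavy mkv zxwo axh usjm msscy hlkfy
Hunk 3: at line 1 remove [zxwo,axh,usjm] add [jhu] -> 5 lines: mavy mkv jhu msscy hlkfy
Hunk 4: at line 1 remove [jhu] add [omexu,hpnid,mmmjl] -> 7 lines: mavy mkv omexu hpnid mmmjl msscy hlkfy
Hunk 5: at line 3 remove [hpnid,mmmjl,msscy] add [bjk,yzd,kqb] -> 7 lines: mavy mkv omexu bjk yzd kqb hlkfy
Final line count: 7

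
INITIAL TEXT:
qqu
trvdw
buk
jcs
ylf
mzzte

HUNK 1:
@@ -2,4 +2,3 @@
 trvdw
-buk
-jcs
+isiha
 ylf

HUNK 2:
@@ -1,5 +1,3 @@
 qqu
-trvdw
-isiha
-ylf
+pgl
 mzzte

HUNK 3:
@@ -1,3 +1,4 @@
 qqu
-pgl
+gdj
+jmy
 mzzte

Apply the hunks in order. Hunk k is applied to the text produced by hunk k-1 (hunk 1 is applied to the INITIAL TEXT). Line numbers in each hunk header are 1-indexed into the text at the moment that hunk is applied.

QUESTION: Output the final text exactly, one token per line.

Answer: qqu
gdj
jmy
mzzte

Derivation:
Hunk 1: at line 2 remove [buk,jcs] add [isiha] -> 5 lines: qqu trvdw isiha ylf mzzte
Hunk 2: at line 1 remove [trvdw,isiha,ylf] add [pgl] -> 3 lines: qqu pgl mzzte
Hunk 3: at line 1 remove [pgl] add [gdj,jmy] -> 4 lines: qqu gdj jmy mzzte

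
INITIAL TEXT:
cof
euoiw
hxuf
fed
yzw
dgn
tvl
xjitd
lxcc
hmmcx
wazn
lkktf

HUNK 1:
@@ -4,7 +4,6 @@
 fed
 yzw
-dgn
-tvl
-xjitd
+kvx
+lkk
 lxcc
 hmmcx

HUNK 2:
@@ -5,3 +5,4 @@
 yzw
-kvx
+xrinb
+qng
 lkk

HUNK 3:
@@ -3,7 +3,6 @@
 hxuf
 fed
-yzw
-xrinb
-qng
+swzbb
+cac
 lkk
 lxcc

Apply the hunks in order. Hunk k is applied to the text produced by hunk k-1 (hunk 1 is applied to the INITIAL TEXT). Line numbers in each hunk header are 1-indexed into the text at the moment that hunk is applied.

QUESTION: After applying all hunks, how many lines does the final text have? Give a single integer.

Answer: 11

Derivation:
Hunk 1: at line 4 remove [dgn,tvl,xjitd] add [kvx,lkk] -> 11 lines: cof euoiw hxuf fed yzw kvx lkk lxcc hmmcx wazn lkktf
Hunk 2: at line 5 remove [kvx] add [xrinb,qng] -> 12 lines: cof euoiw hxuf fed yzw xrinb qng lkk lxcc hmmcx wazn lkktf
Hunk 3: at line 3 remove [yzw,xrinb,qng] add [swzbb,cac] -> 11 lines: cof euoiw hxuf fed swzbb cac lkk lxcc hmmcx wazn lkktf
Final line count: 11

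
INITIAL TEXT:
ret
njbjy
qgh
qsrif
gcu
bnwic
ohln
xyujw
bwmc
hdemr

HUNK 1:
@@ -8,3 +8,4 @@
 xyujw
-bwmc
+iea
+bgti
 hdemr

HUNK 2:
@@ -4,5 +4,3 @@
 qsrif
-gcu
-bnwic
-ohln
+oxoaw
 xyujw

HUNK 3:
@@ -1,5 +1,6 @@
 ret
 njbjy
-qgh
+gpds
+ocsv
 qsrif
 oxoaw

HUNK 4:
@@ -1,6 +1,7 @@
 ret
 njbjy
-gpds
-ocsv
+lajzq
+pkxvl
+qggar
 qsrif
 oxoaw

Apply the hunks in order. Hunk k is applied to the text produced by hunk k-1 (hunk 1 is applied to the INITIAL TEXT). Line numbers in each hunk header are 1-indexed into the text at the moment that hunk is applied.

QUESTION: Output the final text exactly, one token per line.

Answer: ret
njbjy
lajzq
pkxvl
qggar
qsrif
oxoaw
xyujw
iea
bgti
hdemr

Derivation:
Hunk 1: at line 8 remove [bwmc] add [iea,bgti] -> 11 lines: ret njbjy qgh qsrif gcu bnwic ohln xyujw iea bgti hdemr
Hunk 2: at line 4 remove [gcu,bnwic,ohln] add [oxoaw] -> 9 lines: ret njbjy qgh qsrif oxoaw xyujw iea bgti hdemr
Hunk 3: at line 1 remove [qgh] add [gpds,ocsv] -> 10 lines: ret njbjy gpds ocsv qsrif oxoaw xyujw iea bgti hdemr
Hunk 4: at line 1 remove [gpds,ocsv] add [lajzq,pkxvl,qggar] -> 11 lines: ret njbjy lajzq pkxvl qggar qsrif oxoaw xyujw iea bgti hdemr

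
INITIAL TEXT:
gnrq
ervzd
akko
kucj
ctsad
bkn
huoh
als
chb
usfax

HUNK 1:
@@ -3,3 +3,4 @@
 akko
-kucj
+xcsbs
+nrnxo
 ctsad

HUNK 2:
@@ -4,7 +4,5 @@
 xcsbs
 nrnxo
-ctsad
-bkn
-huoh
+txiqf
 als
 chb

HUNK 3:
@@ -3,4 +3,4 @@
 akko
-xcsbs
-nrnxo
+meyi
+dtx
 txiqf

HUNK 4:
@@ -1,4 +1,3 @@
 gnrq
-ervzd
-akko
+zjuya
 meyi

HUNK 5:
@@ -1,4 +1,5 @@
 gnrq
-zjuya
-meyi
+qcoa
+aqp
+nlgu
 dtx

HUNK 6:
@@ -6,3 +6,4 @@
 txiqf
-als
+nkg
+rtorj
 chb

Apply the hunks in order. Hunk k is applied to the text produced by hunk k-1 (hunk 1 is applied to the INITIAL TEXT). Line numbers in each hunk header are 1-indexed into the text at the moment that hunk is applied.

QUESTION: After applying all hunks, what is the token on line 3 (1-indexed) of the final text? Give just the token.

Answer: aqp

Derivation:
Hunk 1: at line 3 remove [kucj] add [xcsbs,nrnxo] -> 11 lines: gnrq ervzd akko xcsbs nrnxo ctsad bkn huoh als chb usfax
Hunk 2: at line 4 remove [ctsad,bkn,huoh] add [txiqf] -> 9 lines: gnrq ervzd akko xcsbs nrnxo txiqf als chb usfax
Hunk 3: at line 3 remove [xcsbs,nrnxo] add [meyi,dtx] -> 9 lines: gnrq ervzd akko meyi dtx txiqf als chb usfax
Hunk 4: at line 1 remove [ervzd,akko] add [zjuya] -> 8 lines: gnrq zjuya meyi dtx txiqf als chb usfax
Hunk 5: at line 1 remove [zjuya,meyi] add [qcoa,aqp,nlgu] -> 9 lines: gnrq qcoa aqp nlgu dtx txiqf als chb usfax
Hunk 6: at line 6 remove [als] add [nkg,rtorj] -> 10 lines: gnrq qcoa aqp nlgu dtx txiqf nkg rtorj chb usfax
Final line 3: aqp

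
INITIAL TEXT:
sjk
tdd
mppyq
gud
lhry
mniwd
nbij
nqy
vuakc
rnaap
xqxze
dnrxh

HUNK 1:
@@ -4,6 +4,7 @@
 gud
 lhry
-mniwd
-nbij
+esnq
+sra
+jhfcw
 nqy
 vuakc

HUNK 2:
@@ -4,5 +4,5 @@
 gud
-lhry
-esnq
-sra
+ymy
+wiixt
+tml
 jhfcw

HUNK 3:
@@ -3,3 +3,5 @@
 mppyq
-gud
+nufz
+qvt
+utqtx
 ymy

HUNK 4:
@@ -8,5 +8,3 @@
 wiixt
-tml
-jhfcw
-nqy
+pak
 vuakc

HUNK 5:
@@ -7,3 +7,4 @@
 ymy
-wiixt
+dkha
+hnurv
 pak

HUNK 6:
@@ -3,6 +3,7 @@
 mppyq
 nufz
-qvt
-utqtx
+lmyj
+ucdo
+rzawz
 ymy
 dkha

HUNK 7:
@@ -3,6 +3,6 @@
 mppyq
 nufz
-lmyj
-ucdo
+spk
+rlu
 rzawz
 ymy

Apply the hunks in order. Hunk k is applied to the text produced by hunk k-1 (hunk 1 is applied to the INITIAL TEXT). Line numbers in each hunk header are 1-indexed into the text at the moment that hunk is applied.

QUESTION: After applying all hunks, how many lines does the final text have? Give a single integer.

Answer: 15

Derivation:
Hunk 1: at line 4 remove [mniwd,nbij] add [esnq,sra,jhfcw] -> 13 lines: sjk tdd mppyq gud lhry esnq sra jhfcw nqy vuakc rnaap xqxze dnrxh
Hunk 2: at line 4 remove [lhry,esnq,sra] add [ymy,wiixt,tml] -> 13 lines: sjk tdd mppyq gud ymy wiixt tml jhfcw nqy vuakc rnaap xqxze dnrxh
Hunk 3: at line 3 remove [gud] add [nufz,qvt,utqtx] -> 15 lines: sjk tdd mppyq nufz qvt utqtx ymy wiixt tml jhfcw nqy vuakc rnaap xqxze dnrxh
Hunk 4: at line 8 remove [tml,jhfcw,nqy] add [pak] -> 13 lines: sjk tdd mppyq nufz qvt utqtx ymy wiixt pak vuakc rnaap xqxze dnrxh
Hunk 5: at line 7 remove [wiixt] add [dkha,hnurv] -> 14 lines: sjk tdd mppyq nufz qvt utqtx ymy dkha hnurv pak vuakc rnaap xqxze dnrxh
Hunk 6: at line 3 remove [qvt,utqtx] add [lmyj,ucdo,rzawz] -> 15 lines: sjk tdd mppyq nufz lmyj ucdo rzawz ymy dkha hnurv pak vuakc rnaap xqxze dnrxh
Hunk 7: at line 3 remove [lmyj,ucdo] add [spk,rlu] -> 15 lines: sjk tdd mppyq nufz spk rlu rzawz ymy dkha hnurv pak vuakc rnaap xqxze dnrxh
Final line count: 15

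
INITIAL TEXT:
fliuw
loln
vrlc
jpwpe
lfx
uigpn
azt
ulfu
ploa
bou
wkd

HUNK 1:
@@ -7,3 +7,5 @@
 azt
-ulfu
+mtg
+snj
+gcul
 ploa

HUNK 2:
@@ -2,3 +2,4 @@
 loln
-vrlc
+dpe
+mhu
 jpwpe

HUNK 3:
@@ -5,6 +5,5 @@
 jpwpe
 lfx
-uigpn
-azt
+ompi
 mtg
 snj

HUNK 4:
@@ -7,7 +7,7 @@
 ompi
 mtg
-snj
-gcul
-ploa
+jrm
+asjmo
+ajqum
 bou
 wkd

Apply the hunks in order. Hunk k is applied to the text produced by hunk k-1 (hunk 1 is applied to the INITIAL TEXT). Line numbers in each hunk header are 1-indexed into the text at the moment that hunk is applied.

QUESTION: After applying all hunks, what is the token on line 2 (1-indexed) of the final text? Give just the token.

Answer: loln

Derivation:
Hunk 1: at line 7 remove [ulfu] add [mtg,snj,gcul] -> 13 lines: fliuw loln vrlc jpwpe lfx uigpn azt mtg snj gcul ploa bou wkd
Hunk 2: at line 2 remove [vrlc] add [dpe,mhu] -> 14 lines: fliuw loln dpe mhu jpwpe lfx uigpn azt mtg snj gcul ploa bou wkd
Hunk 3: at line 5 remove [uigpn,azt] add [ompi] -> 13 lines: fliuw loln dpe mhu jpwpe lfx ompi mtg snj gcul ploa bou wkd
Hunk 4: at line 7 remove [snj,gcul,ploa] add [jrm,asjmo,ajqum] -> 13 lines: fliuw loln dpe mhu jpwpe lfx ompi mtg jrm asjmo ajqum bou wkd
Final line 2: loln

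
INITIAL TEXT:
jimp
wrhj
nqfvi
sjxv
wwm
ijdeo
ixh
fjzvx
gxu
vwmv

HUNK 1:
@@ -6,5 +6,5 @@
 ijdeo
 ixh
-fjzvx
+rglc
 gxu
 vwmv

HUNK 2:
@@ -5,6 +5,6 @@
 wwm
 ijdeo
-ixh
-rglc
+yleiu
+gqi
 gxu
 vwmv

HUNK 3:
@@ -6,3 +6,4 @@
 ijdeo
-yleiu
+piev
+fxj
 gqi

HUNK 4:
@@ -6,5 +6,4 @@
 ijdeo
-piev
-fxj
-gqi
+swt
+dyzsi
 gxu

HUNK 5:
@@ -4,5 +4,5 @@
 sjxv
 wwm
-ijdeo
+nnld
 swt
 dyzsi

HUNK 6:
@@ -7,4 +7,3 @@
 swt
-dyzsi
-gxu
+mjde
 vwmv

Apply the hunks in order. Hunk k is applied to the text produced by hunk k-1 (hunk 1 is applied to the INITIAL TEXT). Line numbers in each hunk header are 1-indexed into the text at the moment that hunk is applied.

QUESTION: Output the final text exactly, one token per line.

Hunk 1: at line 6 remove [fjzvx] add [rglc] -> 10 lines: jimp wrhj nqfvi sjxv wwm ijdeo ixh rglc gxu vwmv
Hunk 2: at line 5 remove [ixh,rglc] add [yleiu,gqi] -> 10 lines: jimp wrhj nqfvi sjxv wwm ijdeo yleiu gqi gxu vwmv
Hunk 3: at line 6 remove [yleiu] add [piev,fxj] -> 11 lines: jimp wrhj nqfvi sjxv wwm ijdeo piev fxj gqi gxu vwmv
Hunk 4: at line 6 remove [piev,fxj,gqi] add [swt,dyzsi] -> 10 lines: jimp wrhj nqfvi sjxv wwm ijdeo swt dyzsi gxu vwmv
Hunk 5: at line 4 remove [ijdeo] add [nnld] -> 10 lines: jimp wrhj nqfvi sjxv wwm nnld swt dyzsi gxu vwmv
Hunk 6: at line 7 remove [dyzsi,gxu] add [mjde] -> 9 lines: jimp wrhj nqfvi sjxv wwm nnld swt mjde vwmv

Answer: jimp
wrhj
nqfvi
sjxv
wwm
nnld
swt
mjde
vwmv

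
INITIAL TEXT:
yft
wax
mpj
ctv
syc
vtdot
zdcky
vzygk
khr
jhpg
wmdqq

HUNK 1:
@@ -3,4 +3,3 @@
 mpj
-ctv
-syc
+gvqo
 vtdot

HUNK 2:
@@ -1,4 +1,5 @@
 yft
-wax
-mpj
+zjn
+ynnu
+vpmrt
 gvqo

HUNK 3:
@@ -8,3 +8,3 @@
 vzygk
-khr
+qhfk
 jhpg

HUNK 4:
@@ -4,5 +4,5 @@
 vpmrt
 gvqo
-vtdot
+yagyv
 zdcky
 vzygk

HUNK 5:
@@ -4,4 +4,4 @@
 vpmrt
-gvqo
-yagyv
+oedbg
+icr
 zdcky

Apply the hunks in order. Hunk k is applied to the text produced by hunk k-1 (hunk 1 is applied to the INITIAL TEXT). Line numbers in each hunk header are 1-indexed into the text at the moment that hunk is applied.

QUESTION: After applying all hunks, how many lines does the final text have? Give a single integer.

Answer: 11

Derivation:
Hunk 1: at line 3 remove [ctv,syc] add [gvqo] -> 10 lines: yft wax mpj gvqo vtdot zdcky vzygk khr jhpg wmdqq
Hunk 2: at line 1 remove [wax,mpj] add [zjn,ynnu,vpmrt] -> 11 lines: yft zjn ynnu vpmrt gvqo vtdot zdcky vzygk khr jhpg wmdqq
Hunk 3: at line 8 remove [khr] add [qhfk] -> 11 lines: yft zjn ynnu vpmrt gvqo vtdot zdcky vzygk qhfk jhpg wmdqq
Hunk 4: at line 4 remove [vtdot] add [yagyv] -> 11 lines: yft zjn ynnu vpmrt gvqo yagyv zdcky vzygk qhfk jhpg wmdqq
Hunk 5: at line 4 remove [gvqo,yagyv] add [oedbg,icr] -> 11 lines: yft zjn ynnu vpmrt oedbg icr zdcky vzygk qhfk jhpg wmdqq
Final line count: 11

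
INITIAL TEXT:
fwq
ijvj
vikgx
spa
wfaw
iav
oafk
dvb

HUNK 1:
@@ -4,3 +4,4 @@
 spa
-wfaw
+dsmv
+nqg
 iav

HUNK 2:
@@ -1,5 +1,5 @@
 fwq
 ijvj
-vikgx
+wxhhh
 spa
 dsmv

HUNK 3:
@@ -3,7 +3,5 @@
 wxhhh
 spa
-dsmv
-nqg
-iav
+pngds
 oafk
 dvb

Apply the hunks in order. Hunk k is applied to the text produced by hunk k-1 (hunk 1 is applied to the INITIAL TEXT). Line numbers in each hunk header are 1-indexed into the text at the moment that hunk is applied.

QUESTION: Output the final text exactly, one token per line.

Answer: fwq
ijvj
wxhhh
spa
pngds
oafk
dvb

Derivation:
Hunk 1: at line 4 remove [wfaw] add [dsmv,nqg] -> 9 lines: fwq ijvj vikgx spa dsmv nqg iav oafk dvb
Hunk 2: at line 1 remove [vikgx] add [wxhhh] -> 9 lines: fwq ijvj wxhhh spa dsmv nqg iav oafk dvb
Hunk 3: at line 3 remove [dsmv,nqg,iav] add [pngds] -> 7 lines: fwq ijvj wxhhh spa pngds oafk dvb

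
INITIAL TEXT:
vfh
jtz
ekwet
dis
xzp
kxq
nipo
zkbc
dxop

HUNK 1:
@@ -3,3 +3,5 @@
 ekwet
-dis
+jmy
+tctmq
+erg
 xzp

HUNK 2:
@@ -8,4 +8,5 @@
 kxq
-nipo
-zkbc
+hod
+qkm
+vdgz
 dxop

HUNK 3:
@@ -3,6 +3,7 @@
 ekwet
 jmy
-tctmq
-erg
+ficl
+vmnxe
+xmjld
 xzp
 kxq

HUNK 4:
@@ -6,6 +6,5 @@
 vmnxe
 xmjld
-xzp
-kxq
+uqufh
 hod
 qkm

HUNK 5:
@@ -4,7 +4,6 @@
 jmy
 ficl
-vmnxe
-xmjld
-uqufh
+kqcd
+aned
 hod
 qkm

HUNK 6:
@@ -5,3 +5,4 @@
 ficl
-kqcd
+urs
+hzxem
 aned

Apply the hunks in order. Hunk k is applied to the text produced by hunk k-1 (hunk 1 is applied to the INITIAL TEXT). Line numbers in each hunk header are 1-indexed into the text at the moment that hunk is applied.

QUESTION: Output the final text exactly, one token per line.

Hunk 1: at line 3 remove [dis] add [jmy,tctmq,erg] -> 11 lines: vfh jtz ekwet jmy tctmq erg xzp kxq nipo zkbc dxop
Hunk 2: at line 8 remove [nipo,zkbc] add [hod,qkm,vdgz] -> 12 lines: vfh jtz ekwet jmy tctmq erg xzp kxq hod qkm vdgz dxop
Hunk 3: at line 3 remove [tctmq,erg] add [ficl,vmnxe,xmjld] -> 13 lines: vfh jtz ekwet jmy ficl vmnxe xmjld xzp kxq hod qkm vdgz dxop
Hunk 4: at line 6 remove [xzp,kxq] add [uqufh] -> 12 lines: vfh jtz ekwet jmy ficl vmnxe xmjld uqufh hod qkm vdgz dxop
Hunk 5: at line 4 remove [vmnxe,xmjld,uqufh] add [kqcd,aned] -> 11 lines: vfh jtz ekwet jmy ficl kqcd aned hod qkm vdgz dxop
Hunk 6: at line 5 remove [kqcd] add [urs,hzxem] -> 12 lines: vfh jtz ekwet jmy ficl urs hzxem aned hod qkm vdgz dxop

Answer: vfh
jtz
ekwet
jmy
ficl
urs
hzxem
aned
hod
qkm
vdgz
dxop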